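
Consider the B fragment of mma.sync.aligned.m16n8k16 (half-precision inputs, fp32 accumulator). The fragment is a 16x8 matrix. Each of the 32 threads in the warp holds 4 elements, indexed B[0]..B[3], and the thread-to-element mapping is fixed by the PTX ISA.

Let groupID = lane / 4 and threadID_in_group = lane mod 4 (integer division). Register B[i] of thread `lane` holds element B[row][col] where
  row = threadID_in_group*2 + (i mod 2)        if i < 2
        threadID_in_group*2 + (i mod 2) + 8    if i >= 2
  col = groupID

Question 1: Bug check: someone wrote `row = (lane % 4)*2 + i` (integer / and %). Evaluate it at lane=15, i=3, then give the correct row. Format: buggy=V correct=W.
buggy=9 correct=15

`(lane % 4)*2 + i`[15,3]=>9
lane 15=>15/4=3, 15 mod 4=3
i=3  r:2·3+1+8=>15  c:3
row: 9 vs 15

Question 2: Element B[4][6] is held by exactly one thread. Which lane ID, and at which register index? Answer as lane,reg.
c=6->g=6  r=4->rb=0,t=2,b0=0
L=6*4+2=26  i=0*2+0=0

26,0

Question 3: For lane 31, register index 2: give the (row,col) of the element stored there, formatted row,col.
lane 31: gr=7 (31/4), th=3 (31%4)
i=2: r=3*2+0+8=14, c=gr=7

14,7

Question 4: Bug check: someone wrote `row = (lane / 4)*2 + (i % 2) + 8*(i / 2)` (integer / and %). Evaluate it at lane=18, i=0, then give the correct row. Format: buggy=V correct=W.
buggy=8 correct=4

`(lane / 4)*2 + (i % 2) + 8*(i / 2)`[18,0]⇒8
18: gr=4,th=2
[0] (2*2+0+0,4) = (4,4)
row: 8 vs 4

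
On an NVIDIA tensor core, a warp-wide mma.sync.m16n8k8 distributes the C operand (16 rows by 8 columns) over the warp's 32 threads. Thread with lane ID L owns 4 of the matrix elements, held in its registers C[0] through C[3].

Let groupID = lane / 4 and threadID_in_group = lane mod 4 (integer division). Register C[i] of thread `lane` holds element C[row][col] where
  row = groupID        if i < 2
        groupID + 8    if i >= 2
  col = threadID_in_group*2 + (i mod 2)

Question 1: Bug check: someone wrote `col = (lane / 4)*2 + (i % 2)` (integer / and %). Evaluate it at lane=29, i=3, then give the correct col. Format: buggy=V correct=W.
buggy=15 correct=3

`(lane / 4)*2 + (i % 2)`[29,3]⇒15
lane 29⇒29/4=7, 29 mod 4=1
i=3  r:7+8⇒15  c:2·1+1⇒3
col: 15 vs 3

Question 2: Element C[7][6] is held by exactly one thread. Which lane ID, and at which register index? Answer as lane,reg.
31,0

r:7=>grp=7,rB=0  c:6=>tig=3,lo=0
L=7*4+3=31  i=0*2+0=0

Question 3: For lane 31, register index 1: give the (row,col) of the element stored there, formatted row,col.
7,7

lane 31: gr=7 (31/4), th=3 (31%4)
i=1: r=7+0=7, c=3*2+1=7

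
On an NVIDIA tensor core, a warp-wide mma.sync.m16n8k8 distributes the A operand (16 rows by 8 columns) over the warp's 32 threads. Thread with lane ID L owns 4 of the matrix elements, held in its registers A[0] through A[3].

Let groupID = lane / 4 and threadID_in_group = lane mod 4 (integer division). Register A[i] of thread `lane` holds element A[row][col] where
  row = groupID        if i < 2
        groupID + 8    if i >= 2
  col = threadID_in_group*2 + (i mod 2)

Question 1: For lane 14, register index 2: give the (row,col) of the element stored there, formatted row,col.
11,4

lane 14: gr=3 (14/4), th=2 (14%4)
i=2: r=3+8=11, c=2*2+0=4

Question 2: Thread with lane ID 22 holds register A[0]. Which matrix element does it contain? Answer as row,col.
5,4

lane 22->22/4=5, 22 mod 4=2
i=0  r:5+0->5  c:2·2+0->4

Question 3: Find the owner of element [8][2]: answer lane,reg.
1,2

r=8→G=0,rhi=1  c=2→T=1,p=0
L=0*4+1=1  i=1*2+0=2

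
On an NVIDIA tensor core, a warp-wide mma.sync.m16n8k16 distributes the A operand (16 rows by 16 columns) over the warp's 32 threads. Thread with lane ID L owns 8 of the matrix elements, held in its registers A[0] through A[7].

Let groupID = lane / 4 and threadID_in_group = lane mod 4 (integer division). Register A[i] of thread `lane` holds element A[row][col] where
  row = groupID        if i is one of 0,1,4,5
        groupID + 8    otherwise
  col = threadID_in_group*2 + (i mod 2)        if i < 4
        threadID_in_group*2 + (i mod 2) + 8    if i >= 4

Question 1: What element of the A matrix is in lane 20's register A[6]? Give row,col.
lane 20⇒20/4=5, 20 mod 4=0
i=6  r:5+8⇒13  c:2·0+0+8⇒8

13,8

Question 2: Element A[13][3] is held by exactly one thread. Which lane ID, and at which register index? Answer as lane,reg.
21,3

r=13→G=5,rhi=1  c=3→chi=0,T=1,p=1
L=5*4+1=21  i=0*4+1*2+1=3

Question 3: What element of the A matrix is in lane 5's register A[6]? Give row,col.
lane 5: gr=1 (5/4), th=1 (5%4)
i=6: r=1+8=9, c=1*2+0+8=10

9,10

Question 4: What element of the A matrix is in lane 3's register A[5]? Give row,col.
lane 3=>3/4=0, 3 mod 4=3
i=5  r:0+0=>0  c:2·3+1+8=>15

0,15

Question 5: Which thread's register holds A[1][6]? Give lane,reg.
7,0

r: 1->gid=1,r8=0  c: 6->c8=0,tid=3,i&1=0
L=1*4+3=7  i=0*4+0*2+0=0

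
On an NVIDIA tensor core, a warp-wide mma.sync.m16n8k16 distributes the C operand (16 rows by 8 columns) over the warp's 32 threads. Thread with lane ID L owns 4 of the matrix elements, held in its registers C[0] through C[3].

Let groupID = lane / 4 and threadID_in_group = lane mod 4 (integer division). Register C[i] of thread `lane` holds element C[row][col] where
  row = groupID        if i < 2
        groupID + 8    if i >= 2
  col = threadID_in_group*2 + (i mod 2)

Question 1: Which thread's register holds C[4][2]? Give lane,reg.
r: 4->gid=4,r8=0  c: 2->tid=1,i&1=0
L=4*4+1=17  i=0*2+0=0

17,0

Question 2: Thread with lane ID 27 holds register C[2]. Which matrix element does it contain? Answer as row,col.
14,6

L=27->g=27>>2=6, t=27&3=3
[2]->row 6+8=14  col 3·2+0=6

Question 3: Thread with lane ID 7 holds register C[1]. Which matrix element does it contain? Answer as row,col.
lane 7: grp=1 (7/4), tig=3 (7%4)
i=1: r=1+0=1, c=3*2+1=7

1,7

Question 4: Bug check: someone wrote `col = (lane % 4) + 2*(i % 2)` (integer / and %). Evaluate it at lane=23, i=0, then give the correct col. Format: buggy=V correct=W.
buggy=3 correct=6

`(lane % 4) + 2*(i % 2)`[23,0]->3
lane 23: gid=5 (23/4), tid=3 (23%4)
i=0: r=5+0=5, c=3*2+0=6
col: 3 vs 6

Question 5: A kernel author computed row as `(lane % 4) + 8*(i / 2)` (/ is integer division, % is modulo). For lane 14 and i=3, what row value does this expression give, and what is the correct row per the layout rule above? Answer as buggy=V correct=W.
buggy=10 correct=11

`(lane % 4) + 8*(i / 2)`[14,3]=>10
lane 14=>14/4=3, 14 mod 4=2
i=3  r:3+8=>11  c:2·2+1=>5
row: 10 vs 11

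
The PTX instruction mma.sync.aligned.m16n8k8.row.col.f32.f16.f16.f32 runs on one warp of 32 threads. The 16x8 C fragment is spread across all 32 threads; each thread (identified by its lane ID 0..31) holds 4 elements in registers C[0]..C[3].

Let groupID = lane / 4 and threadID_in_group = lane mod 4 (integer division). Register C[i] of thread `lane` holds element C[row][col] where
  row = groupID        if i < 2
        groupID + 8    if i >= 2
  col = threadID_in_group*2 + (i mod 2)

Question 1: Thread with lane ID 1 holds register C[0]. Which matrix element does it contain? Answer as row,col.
1: grp=0,tig=1
[0] (0+0,1*2+0) = (0,2)

0,2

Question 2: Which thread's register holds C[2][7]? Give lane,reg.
r: 2->gid=2,r8=0  c: 7->tid=3,i&1=1
L=2*4+3=11  i=0*2+1=1

11,1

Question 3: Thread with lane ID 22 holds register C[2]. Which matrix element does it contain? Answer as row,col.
lane 22: g=5 (22/4), t=2 (22%4)
i=2: r=5+8=13, c=2*2+0=4

13,4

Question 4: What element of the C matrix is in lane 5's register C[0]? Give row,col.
lane 5->5/4=1, 5 mod 4=1
i=0  r:1+0->1  c:2·1+0->2

1,2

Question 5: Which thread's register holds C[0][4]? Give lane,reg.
r=0->g=0,rb=0  c=4->t=2,b0=0
L=0*4+2=2  i=0*2+0=0

2,0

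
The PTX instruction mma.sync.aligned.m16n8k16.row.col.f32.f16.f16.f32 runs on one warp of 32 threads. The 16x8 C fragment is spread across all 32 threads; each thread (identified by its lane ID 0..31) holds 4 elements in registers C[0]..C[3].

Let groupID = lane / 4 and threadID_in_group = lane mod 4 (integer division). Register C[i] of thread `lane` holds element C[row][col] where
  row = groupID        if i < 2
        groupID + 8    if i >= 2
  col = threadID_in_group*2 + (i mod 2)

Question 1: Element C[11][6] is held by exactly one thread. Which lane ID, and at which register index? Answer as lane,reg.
15,2

r: 11->gid=3,r8=1  c: 6->tid=3,i&1=0
L=3*4+3=15  i=1*2+0=2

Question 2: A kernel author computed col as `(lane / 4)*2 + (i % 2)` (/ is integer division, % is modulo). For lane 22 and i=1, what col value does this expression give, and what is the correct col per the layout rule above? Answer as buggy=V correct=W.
buggy=11 correct=5

`(lane / 4)*2 + (i % 2)`[22,1]->11
lane 22: gid=5 (22/4), tid=2 (22%4)
i=1: r=5+0=5, c=2*2+1=5
col: 11 vs 5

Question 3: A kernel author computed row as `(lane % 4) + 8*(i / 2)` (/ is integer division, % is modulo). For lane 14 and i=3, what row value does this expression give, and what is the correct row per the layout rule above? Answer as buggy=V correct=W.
`(lane % 4) + 8*(i / 2)`[14,3]->10
L=14->g=14>>2=3, t=14&3=2
[3]->row 3+8=11  col 2·2+1=5
row: 10 vs 11

buggy=10 correct=11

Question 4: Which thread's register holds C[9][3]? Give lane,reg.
5,3

r=9⇒gr=1,Rb=1  c=3⇒th=1,odd=1
L=1*4+1=5  i=1*2+1=3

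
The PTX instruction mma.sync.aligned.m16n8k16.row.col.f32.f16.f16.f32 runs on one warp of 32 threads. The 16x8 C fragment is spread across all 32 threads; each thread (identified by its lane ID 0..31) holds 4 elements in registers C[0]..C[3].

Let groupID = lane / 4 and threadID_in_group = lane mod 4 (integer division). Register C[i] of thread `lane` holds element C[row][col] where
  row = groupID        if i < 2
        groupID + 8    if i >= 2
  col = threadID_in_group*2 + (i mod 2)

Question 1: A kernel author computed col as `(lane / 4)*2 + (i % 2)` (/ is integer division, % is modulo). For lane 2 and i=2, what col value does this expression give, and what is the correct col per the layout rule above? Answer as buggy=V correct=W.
`(lane / 4)*2 + (i % 2)`[2,2]->0
lane 2: g=0 (2/4), t=2 (2%4)
i=2: r=0+8=8, c=2*2+0=4
col: 0 vs 4

buggy=0 correct=4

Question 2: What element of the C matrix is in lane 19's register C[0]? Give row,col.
L=19->g=19>>2=4, t=19&3=3
[0]->row 4+0=4  col 3·2+0=6

4,6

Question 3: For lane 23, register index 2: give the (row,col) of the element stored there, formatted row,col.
13,6

lane 23⇒23/4=5, 23 mod 4=3
i=2  r:5+8⇒13  c:2·3+0⇒6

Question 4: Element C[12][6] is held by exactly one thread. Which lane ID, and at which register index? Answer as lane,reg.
19,2

r=12->g=4,rb=1  c=6->t=3,b0=0
L=4*4+3=19  i=1*2+0=2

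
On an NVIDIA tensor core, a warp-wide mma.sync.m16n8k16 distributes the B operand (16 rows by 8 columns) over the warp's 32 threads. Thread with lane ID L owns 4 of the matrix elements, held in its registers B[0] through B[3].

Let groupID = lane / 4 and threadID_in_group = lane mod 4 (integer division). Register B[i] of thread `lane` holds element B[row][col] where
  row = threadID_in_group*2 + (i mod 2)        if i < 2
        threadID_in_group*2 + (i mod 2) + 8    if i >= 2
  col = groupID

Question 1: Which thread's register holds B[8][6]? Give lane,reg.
c: 6->gid=6  r: 8->r8=1,tid=0,i&1=0
L=6*4+0=24  i=1*2+0=2

24,2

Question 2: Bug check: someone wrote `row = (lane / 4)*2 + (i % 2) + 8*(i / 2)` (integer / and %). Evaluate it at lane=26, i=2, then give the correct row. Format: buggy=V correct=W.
buggy=20 correct=12

`(lane / 4)*2 + (i % 2) + 8*(i / 2)`[26,2]⇒20
lane 26: gr=6 (26/4), th=2 (26%4)
i=2: r=2*2+0+8=12, c=gr=6
row: 20 vs 12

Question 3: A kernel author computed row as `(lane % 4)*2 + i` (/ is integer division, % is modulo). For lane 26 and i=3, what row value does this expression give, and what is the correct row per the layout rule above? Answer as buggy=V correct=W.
`(lane % 4)*2 + i`[26,3]->7
lane 26: gid=6 (26/4), tid=2 (26%4)
i=3: r=2*2+1+8=13, c=gid=6
row: 7 vs 13

buggy=7 correct=13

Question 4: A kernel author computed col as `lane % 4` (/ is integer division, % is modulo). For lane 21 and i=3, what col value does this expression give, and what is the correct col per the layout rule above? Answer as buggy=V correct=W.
`lane % 4`[21,3]=>1
21: grp=5,tig=1
[3] (1*2+1+8,5) = (11,5)
col: 1 vs 5

buggy=1 correct=5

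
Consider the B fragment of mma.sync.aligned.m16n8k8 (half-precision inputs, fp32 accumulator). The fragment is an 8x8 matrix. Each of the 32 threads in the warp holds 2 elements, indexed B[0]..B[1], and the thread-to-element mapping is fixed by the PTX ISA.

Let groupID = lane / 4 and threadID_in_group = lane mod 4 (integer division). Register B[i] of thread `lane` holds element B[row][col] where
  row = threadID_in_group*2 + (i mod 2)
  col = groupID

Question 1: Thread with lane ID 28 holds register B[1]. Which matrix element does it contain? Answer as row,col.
1,7

lane 28: gr=7 (28/4), th=0 (28%4)
i=1: r=0*2+1=1, c=gr=7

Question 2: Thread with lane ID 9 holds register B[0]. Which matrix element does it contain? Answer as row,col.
lane 9: gr=2 (9/4), th=1 (9%4)
i=0: r=1*2+0=2, c=gr=2

2,2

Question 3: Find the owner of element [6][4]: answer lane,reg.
c=4⇒gr=4  r=6⇒th=3,odd=0
L=4*4+3=19  i=0=0

19,0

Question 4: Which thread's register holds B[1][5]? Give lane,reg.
c=5→G=5  r=1→T=0,p=1
L=5*4+0=20  i=1=1

20,1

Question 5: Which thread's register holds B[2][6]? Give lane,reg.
c=6->g=6  r=2->t=1,b0=0
L=6*4+1=25  i=0=0

25,0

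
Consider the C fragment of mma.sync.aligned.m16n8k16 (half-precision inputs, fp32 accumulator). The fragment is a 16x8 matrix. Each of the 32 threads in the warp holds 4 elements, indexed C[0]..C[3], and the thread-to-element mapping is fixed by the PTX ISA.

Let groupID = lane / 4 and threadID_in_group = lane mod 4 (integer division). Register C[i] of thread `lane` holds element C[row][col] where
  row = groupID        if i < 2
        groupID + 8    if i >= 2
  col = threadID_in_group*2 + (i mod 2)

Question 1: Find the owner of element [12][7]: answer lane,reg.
19,3

r=12→G=4,rhi=1  c=7→T=3,p=1
L=4*4+3=19  i=1*2+1=3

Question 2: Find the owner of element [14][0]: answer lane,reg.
r: 14->gid=6,r8=1  c: 0->tid=0,i&1=0
L=6*4+0=24  i=1*2+0=2

24,2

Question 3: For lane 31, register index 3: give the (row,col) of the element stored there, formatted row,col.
15,7

31: g=7,t=3
[3] (7+8,3*2+1) = (15,7)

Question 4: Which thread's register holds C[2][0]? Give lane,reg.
r=2->g=2,rb=0  c=0->t=0,b0=0
L=2*4+0=8  i=0*2+0=0

8,0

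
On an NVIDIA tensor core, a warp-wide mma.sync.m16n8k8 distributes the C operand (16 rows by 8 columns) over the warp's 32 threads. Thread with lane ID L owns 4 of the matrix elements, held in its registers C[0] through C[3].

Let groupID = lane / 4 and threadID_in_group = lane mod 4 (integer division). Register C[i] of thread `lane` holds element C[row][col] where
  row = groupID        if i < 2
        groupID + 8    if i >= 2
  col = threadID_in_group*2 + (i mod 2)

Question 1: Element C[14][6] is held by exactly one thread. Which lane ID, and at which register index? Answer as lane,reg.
27,2

r: 14->gid=6,r8=1  c: 6->tid=3,i&1=0
L=6*4+3=27  i=1*2+0=2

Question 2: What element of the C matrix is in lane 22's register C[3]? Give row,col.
13,5

22: g=5,t=2
[3] (5+8,2*2+1) = (13,5)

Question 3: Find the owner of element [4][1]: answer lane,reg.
16,1

r=4→G=4,rhi=0  c=1→T=0,p=1
L=4*4+0=16  i=0*2+1=1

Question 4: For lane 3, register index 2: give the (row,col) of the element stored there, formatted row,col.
L=3⇒gr=3>>2=0, th=3&3=3
[2]⇒row 0+8=8  col 3·2+0=6

8,6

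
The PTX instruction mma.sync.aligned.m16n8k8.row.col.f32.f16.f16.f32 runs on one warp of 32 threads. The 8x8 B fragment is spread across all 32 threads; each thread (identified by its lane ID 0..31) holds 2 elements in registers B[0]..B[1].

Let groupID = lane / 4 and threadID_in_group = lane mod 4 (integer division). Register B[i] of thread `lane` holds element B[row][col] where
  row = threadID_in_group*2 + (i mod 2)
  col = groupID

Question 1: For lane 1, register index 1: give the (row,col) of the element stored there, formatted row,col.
3,0

L=1=>grp=1>>2=0, tig=1&3=1
[1]=>row 1·2+1=3  col grp=0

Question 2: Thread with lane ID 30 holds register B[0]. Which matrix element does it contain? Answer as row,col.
lane 30->30/4=7, 30 mod 4=2
i=0  r:2·2+0->4  c:7

4,7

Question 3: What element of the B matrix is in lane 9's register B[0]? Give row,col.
lane 9: grp=2 (9/4), tig=1 (9%4)
i=0: r=1*2+0=2, c=grp=2

2,2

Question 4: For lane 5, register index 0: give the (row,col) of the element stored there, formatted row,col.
5: g=1,t=1
[0] (1*2+0,1) = (2,1)

2,1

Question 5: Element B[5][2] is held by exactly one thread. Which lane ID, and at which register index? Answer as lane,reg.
c=2→G=2  r=5→T=2,p=1
L=2*4+2=10  i=1=1

10,1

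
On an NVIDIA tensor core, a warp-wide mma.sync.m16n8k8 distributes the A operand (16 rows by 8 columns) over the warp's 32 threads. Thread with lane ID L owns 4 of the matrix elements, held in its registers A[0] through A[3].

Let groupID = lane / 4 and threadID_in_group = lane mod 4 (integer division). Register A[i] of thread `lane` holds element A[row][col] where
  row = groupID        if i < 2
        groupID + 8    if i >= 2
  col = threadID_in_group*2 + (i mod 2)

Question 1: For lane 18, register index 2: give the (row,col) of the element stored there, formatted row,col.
12,4

18: gid=4,tid=2
[2] (4+8,2*2+0) = (12,4)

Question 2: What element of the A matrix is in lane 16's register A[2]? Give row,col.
16: gr=4,th=0
[2] (4+8,0*2+0) = (12,0)

12,0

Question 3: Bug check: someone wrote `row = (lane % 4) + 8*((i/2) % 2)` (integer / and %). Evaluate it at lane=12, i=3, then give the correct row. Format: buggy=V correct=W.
buggy=8 correct=11

`(lane % 4) + 8*((i/2) % 2)`[12,3]->8
lane 12: gid=3 (12/4), tid=0 (12%4)
i=3: r=3+8=11, c=0*2+1=1
row: 8 vs 11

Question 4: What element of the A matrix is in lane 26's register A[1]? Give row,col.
6,5

26: gid=6,tid=2
[1] (6+0,2*2+1) = (6,5)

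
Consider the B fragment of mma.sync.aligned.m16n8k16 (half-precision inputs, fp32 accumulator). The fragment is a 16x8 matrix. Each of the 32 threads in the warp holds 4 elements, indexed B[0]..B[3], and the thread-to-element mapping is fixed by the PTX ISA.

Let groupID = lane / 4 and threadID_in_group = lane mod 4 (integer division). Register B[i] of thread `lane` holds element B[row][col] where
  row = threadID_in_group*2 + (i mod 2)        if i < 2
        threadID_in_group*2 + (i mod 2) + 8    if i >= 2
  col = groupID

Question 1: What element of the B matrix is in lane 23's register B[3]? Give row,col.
15,5

lane 23: G=5 (23/4), T=3 (23%4)
i=3: r=3*2+1+8=15, c=G=5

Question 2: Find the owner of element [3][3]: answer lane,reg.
c: 3->gid=3  r: 3->r8=0,tid=1,i&1=1
L=3*4+1=13  i=0*2+1=1

13,1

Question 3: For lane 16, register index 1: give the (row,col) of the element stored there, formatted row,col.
L=16→G=16>>2=4, T=16&3=0
[1]→row 0·2+1+0=1  col G=4

1,4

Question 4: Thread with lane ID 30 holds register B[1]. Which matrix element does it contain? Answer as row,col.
L=30->g=30>>2=7, t=30&3=2
[1]->row 2·2+1+0=5  col g=7

5,7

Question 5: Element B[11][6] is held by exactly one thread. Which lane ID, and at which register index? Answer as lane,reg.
c=6⇒gr=6  r=11⇒Rb=1,th=1,odd=1
L=6*4+1=25  i=1*2+1=3

25,3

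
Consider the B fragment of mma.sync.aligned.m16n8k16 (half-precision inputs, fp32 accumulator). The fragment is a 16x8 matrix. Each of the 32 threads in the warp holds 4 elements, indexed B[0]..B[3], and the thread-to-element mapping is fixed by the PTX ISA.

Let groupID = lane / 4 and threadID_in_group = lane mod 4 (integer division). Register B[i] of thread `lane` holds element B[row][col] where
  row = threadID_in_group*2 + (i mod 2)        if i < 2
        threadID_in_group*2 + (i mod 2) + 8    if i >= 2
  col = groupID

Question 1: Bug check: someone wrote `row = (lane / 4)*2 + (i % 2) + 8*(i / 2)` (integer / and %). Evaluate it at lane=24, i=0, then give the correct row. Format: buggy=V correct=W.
buggy=12 correct=0

`(lane / 4)*2 + (i % 2) + 8*(i / 2)`[24,0]->12
24: g=6,t=0
[0] (0*2+0+0,6) = (0,6)
row: 12 vs 0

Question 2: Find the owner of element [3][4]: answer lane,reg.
17,1

c=4→G=4  r=3→rhi=0,T=1,p=1
L=4*4+1=17  i=0*2+1=1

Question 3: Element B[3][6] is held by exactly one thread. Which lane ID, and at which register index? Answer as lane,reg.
c=6→G=6  r=3→rhi=0,T=1,p=1
L=6*4+1=25  i=0*2+1=1

25,1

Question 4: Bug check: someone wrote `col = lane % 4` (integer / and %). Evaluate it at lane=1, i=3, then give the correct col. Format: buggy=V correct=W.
buggy=1 correct=0

`lane % 4`[1,3]->1
lane 1->1/4=0, 1 mod 4=1
i=3  r:2·1+1+8->11  c:0
col: 1 vs 0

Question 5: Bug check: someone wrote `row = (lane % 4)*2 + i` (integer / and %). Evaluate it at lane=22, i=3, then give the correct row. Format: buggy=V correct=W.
buggy=7 correct=13

`(lane % 4)*2 + i`[22,3]→7
lane 22→22/4=5, 22 mod 4=2
i=3  r:2·2+1+8→13  c:5
row: 7 vs 13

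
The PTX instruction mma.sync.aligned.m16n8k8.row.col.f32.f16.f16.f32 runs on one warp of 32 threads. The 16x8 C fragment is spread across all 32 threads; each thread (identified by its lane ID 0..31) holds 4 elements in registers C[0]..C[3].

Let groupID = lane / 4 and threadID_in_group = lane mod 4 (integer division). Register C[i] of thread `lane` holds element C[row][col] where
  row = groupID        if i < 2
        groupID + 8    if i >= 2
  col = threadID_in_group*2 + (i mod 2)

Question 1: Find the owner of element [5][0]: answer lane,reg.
r:5=>grp=5,rB=0  c:0=>tig=0,lo=0
L=5*4+0=20  i=0*2+0=0

20,0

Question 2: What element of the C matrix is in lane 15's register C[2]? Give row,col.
11,6

L=15->gid=15>>2=3, tid=15&3=3
[2]->row 3+8=11  col 3·2+0=6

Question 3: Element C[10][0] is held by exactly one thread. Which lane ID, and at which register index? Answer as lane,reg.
8,2

r=10⇒gr=2,Rb=1  c=0⇒th=0,odd=0
L=2*4+0=8  i=1*2+0=2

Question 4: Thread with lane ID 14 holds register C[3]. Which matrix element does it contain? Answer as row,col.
14: G=3,T=2
[3] (3+8,2*2+1) = (11,5)

11,5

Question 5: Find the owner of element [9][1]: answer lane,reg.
4,3

r=9⇒gr=1,Rb=1  c=1⇒th=0,odd=1
L=1*4+0=4  i=1*2+1=3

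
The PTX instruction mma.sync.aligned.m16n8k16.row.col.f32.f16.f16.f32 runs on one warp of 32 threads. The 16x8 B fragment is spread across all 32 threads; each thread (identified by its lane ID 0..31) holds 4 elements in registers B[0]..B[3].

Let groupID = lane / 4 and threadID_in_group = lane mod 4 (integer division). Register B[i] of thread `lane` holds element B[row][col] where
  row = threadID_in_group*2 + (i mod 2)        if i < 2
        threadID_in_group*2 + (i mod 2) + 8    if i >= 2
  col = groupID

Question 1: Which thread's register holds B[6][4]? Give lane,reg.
c: 4->gid=4  r: 6->r8=0,tid=3,i&1=0
L=4*4+3=19  i=0*2+0=0

19,0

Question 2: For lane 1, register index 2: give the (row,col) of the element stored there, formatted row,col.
10,0

lane 1: gr=0 (1/4), th=1 (1%4)
i=2: r=1*2+0+8=10, c=gr=0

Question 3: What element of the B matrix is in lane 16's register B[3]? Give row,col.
lane 16⇒16/4=4, 16 mod 4=0
i=3  r:2·0+1+8⇒9  c:4

9,4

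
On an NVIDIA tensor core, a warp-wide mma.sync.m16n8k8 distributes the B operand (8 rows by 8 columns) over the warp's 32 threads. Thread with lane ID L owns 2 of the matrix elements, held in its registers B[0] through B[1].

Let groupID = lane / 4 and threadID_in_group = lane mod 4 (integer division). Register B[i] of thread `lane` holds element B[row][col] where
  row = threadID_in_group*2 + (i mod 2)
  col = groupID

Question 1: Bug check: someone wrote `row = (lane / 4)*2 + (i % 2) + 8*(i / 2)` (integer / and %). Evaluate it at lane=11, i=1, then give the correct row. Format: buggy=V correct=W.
`(lane / 4)*2 + (i % 2) + 8*(i / 2)`[11,1]->5
lane 11: gid=2 (11/4), tid=3 (11%4)
i=1: r=3*2+1=7, c=gid=2
row: 5 vs 7

buggy=5 correct=7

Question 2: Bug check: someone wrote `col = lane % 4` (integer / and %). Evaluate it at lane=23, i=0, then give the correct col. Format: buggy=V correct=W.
buggy=3 correct=5

`lane % 4`[23,0]→3
L=23→G=23>>2=5, T=23&3=3
[0]→row 3·2+0=6  col G=5
col: 3 vs 5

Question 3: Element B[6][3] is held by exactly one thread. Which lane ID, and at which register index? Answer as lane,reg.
c=3⇒gr=3  r=6⇒th=3,odd=0
L=3*4+3=15  i=0=0

15,0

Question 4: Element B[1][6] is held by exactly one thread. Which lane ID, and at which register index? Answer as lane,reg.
c:6=>grp=6  r:1=>tig=0,lo=1
L=6*4+0=24  i=1=1

24,1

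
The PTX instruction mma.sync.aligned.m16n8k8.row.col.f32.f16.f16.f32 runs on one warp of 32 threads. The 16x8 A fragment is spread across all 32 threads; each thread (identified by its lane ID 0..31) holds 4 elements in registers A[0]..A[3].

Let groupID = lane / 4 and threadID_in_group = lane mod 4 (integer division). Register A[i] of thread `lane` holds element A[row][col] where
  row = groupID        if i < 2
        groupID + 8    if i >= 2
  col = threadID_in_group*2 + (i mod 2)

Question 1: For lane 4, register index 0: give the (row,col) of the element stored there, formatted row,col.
L=4->gid=4>>2=1, tid=4&3=0
[0]->row 1+0=1  col 0·2+0=0

1,0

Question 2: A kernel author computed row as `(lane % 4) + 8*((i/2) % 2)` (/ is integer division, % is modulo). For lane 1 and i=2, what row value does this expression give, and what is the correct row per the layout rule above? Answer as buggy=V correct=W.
`(lane % 4) + 8*((i/2) % 2)`[1,2]⇒9
L=1⇒gr=1>>2=0, th=1&3=1
[2]⇒row 0+8=8  col 1·2+0=2
row: 9 vs 8

buggy=9 correct=8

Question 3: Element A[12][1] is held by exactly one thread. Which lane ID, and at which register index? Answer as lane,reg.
16,3

r: 12->gid=4,r8=1  c: 1->tid=0,i&1=1
L=4*4+0=16  i=1*2+1=3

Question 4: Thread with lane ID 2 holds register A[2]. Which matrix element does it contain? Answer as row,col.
lane 2⇒2/4=0, 2 mod 4=2
i=2  r:0+8⇒8  c:2·2+0⇒4

8,4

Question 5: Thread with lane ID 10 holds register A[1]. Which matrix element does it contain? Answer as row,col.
L=10->gid=10>>2=2, tid=10&3=2
[1]->row 2+0=2  col 2·2+1=5

2,5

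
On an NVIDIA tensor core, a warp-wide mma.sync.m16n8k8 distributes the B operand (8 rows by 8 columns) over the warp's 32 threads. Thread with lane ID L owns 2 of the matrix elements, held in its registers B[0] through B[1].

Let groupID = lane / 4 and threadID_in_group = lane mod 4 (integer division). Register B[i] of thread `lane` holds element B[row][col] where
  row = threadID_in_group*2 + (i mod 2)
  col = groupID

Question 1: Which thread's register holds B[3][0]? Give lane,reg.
1,1

c:0=>grp=0  r:3=>tig=1,lo=1
L=0*4+1=1  i=1=1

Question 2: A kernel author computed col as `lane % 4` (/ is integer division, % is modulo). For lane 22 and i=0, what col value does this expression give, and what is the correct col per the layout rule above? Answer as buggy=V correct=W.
buggy=2 correct=5

`lane % 4`[22,0]=>2
lane 22=>22/4=5, 22 mod 4=2
i=0  r:2·2+0=>4  c:5
col: 2 vs 5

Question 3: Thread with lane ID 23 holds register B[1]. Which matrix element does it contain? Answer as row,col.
lane 23: G=5 (23/4), T=3 (23%4)
i=1: r=3*2+1=7, c=G=5

7,5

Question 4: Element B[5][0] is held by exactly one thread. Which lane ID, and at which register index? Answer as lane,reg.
2,1

c:0=>grp=0  r:5=>tig=2,lo=1
L=0*4+2=2  i=1=1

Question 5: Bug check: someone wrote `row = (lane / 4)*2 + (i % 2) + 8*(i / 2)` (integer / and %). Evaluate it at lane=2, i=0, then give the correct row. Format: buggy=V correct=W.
buggy=0 correct=4

`(lane / 4)*2 + (i % 2) + 8*(i / 2)`[2,0]->0
lane 2: g=0 (2/4), t=2 (2%4)
i=0: r=2*2+0=4, c=g=0
row: 0 vs 4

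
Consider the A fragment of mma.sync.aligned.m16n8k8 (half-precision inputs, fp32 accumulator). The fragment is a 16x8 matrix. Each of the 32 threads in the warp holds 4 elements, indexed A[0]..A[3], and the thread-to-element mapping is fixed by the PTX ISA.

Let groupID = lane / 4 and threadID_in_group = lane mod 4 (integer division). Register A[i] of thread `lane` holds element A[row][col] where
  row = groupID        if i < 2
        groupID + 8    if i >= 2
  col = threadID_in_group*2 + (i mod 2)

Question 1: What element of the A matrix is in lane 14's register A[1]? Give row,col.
L=14=>grp=14>>2=3, tig=14&3=2
[1]=>row 3+0=3  col 2·2+1=5

3,5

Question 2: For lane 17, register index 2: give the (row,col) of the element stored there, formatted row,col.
12,2

17: G=4,T=1
[2] (4+8,1*2+0) = (12,2)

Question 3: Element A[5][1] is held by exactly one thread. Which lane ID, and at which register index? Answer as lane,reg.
r=5->g=5,rb=0  c=1->t=0,b0=1
L=5*4+0=20  i=0*2+1=1

20,1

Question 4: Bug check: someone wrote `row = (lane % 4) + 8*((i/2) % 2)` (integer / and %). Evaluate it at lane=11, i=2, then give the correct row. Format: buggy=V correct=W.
`(lane % 4) + 8*((i/2) % 2)`[11,2]=>11
L=11=>grp=11>>2=2, tig=11&3=3
[2]=>row 2+8=10  col 3·2+0=6
row: 11 vs 10

buggy=11 correct=10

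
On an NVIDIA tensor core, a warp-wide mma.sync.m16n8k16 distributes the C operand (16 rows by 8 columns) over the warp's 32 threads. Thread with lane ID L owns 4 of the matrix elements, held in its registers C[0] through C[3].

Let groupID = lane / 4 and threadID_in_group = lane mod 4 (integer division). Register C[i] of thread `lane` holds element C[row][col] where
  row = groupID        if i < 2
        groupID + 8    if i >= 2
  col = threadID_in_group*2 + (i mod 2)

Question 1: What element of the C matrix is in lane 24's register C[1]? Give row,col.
6,1

lane 24->24/4=6, 24 mod 4=0
i=1  r:6+0->6  c:2·0+1->1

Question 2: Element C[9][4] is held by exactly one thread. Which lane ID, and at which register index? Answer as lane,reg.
r=9->g=1,rb=1  c=4->t=2,b0=0
L=1*4+2=6  i=1*2+0=2

6,2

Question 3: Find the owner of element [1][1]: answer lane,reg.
4,1

r=1→G=1,rhi=0  c=1→T=0,p=1
L=1*4+0=4  i=0*2+1=1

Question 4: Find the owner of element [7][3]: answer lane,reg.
r=7->g=7,rb=0  c=3->t=1,b0=1
L=7*4+1=29  i=0*2+1=1

29,1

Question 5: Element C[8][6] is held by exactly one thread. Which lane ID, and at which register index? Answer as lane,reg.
3,2

r=8→G=0,rhi=1  c=6→T=3,p=0
L=0*4+3=3  i=1*2+0=2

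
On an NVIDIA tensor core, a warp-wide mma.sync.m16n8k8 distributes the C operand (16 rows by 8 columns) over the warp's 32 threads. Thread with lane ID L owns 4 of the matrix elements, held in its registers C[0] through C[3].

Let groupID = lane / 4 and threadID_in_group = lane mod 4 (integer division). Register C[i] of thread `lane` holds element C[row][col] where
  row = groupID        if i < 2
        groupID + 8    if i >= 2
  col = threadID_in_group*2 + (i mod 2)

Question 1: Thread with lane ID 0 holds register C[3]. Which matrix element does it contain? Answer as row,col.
8,1

lane 0→0/4=0, 0 mod 4=0
i=3  r:0+8→8  c:2·0+1→1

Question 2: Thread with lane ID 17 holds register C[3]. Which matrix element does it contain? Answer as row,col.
12,3

lane 17: gr=4 (17/4), th=1 (17%4)
i=3: r=4+8=12, c=1*2+1=3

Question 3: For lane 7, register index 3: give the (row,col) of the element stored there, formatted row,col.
9,7

lane 7=>7/4=1, 7 mod 4=3
i=3  r:1+8=>9  c:2·3+1=>7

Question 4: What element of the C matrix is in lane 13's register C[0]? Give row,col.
lane 13: G=3 (13/4), T=1 (13%4)
i=0: r=3+0=3, c=1*2+0=2

3,2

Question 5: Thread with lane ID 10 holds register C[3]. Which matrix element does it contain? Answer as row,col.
10,5

L=10⇒gr=10>>2=2, th=10&3=2
[3]⇒row 2+8=10  col 2·2+1=5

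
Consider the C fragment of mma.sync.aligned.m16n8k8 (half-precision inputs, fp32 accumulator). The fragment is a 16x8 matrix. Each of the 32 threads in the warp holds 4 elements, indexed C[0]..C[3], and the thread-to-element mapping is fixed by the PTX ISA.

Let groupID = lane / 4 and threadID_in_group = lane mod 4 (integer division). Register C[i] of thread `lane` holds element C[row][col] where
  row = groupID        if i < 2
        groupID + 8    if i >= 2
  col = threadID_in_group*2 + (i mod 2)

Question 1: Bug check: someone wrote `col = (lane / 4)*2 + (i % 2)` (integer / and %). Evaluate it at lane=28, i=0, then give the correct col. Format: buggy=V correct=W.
`(lane / 4)*2 + (i % 2)`[28,0]=>14
28: grp=7,tig=0
[0] (7+0,0*2+0) = (7,0)
col: 14 vs 0

buggy=14 correct=0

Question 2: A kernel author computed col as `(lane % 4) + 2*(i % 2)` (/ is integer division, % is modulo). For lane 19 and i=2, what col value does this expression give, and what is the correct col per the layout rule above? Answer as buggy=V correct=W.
`(lane % 4) + 2*(i % 2)`[19,2]->3
lane 19: gid=4 (19/4), tid=3 (19%4)
i=2: r=4+8=12, c=3*2+0=6
col: 3 vs 6

buggy=3 correct=6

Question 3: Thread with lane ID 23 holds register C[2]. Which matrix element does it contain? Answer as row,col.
13,6

L=23->g=23>>2=5, t=23&3=3
[2]->row 5+8=13  col 3·2+0=6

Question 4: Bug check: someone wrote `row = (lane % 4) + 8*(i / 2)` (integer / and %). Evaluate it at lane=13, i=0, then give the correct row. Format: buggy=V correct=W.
buggy=1 correct=3

`(lane % 4) + 8*(i / 2)`[13,0]⇒1
lane 13⇒13/4=3, 13 mod 4=1
i=0  r:3+0⇒3  c:2·1+0⇒2
row: 1 vs 3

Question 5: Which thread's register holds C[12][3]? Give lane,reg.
r=12->g=4,rb=1  c=3->t=1,b0=1
L=4*4+1=17  i=1*2+1=3

17,3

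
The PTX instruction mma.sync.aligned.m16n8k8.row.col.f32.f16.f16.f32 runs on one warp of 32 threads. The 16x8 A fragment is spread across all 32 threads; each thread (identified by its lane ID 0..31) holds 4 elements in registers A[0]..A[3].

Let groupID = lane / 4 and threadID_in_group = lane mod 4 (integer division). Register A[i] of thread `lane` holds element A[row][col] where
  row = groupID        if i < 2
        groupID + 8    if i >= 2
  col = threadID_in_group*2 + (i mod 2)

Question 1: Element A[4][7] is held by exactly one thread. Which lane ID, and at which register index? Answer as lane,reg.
r=4->g=4,rb=0  c=7->t=3,b0=1
L=4*4+3=19  i=0*2+1=1

19,1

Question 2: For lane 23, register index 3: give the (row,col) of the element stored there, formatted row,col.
L=23=>grp=23>>2=5, tig=23&3=3
[3]=>row 5+8=13  col 3·2+1=7

13,7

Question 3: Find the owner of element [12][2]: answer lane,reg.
r=12⇒gr=4,Rb=1  c=2⇒th=1,odd=0
L=4*4+1=17  i=1*2+0=2

17,2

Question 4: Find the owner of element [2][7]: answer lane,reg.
11,1

r=2→G=2,rhi=0  c=7→T=3,p=1
L=2*4+3=11  i=0*2+1=1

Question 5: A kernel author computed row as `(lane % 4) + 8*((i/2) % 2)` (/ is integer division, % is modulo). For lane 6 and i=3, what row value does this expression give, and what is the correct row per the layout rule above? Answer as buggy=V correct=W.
`(lane % 4) + 8*((i/2) % 2)`[6,3]→10
6: G=1,T=2
[3] (1+8,2*2+1) = (9,5)
row: 10 vs 9

buggy=10 correct=9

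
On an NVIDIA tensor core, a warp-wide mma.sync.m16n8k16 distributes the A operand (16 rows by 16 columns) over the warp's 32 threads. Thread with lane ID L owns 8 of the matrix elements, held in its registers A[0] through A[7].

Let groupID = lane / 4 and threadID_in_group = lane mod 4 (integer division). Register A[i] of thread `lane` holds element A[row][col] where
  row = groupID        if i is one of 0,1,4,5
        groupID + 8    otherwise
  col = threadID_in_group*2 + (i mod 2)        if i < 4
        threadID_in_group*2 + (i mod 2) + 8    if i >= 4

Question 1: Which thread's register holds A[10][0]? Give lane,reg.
r:10=>grp=2,rB=1  c:0=>cB=0,tig=0,lo=0
L=2*4+0=8  i=0*4+1*2+0=2

8,2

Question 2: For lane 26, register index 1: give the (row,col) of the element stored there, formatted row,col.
L=26⇒gr=26>>2=6, th=26&3=2
[1]⇒row 6+0=6  col 2·2+1+0=5

6,5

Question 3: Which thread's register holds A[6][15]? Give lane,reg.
r=6->g=6,rb=0  c=15->cb=1,t=3,b0=1
L=6*4+3=27  i=1*4+0*2+1=5

27,5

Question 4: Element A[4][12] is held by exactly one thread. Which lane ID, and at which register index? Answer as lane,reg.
r:4=>grp=4,rB=0  c:12=>cB=1,tig=2,lo=0
L=4*4+2=18  i=1*4+0*2+0=4

18,4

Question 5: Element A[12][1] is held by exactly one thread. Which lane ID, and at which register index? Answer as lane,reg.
16,3

r: 12->gid=4,r8=1  c: 1->c8=0,tid=0,i&1=1
L=4*4+0=16  i=0*4+1*2+1=3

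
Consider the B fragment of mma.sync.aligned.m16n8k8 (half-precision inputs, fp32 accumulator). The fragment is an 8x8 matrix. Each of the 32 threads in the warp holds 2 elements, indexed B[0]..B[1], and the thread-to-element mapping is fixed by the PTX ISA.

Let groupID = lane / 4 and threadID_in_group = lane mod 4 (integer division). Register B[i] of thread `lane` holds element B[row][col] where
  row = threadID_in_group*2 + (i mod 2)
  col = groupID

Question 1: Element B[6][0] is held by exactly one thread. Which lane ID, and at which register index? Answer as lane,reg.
3,0

c=0→G=0  r=6→T=3,p=0
L=0*4+3=3  i=0=0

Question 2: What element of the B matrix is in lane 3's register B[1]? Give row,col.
7,0

lane 3: g=0 (3/4), t=3 (3%4)
i=1: r=3*2+1=7, c=g=0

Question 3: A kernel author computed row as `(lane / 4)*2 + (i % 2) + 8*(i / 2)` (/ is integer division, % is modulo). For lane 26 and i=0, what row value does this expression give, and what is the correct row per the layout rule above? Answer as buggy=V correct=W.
`(lane / 4)*2 + (i % 2) + 8*(i / 2)`[26,0]⇒12
lane 26: gr=6 (26/4), th=2 (26%4)
i=0: r=2*2+0=4, c=gr=6
row: 12 vs 4

buggy=12 correct=4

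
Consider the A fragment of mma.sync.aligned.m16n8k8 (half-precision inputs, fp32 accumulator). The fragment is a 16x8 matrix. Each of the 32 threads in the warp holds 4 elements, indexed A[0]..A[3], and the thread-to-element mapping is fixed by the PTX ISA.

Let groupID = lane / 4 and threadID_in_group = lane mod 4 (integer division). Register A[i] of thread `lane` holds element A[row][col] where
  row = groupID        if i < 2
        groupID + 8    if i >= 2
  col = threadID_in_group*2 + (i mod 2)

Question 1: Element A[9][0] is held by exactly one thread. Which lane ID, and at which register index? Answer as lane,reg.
r=9→G=1,rhi=1  c=0→T=0,p=0
L=1*4+0=4  i=1*2+0=2

4,2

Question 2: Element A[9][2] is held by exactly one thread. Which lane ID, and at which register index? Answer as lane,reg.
r: 9->gid=1,r8=1  c: 2->tid=1,i&1=0
L=1*4+1=5  i=1*2+0=2

5,2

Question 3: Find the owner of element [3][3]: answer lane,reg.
r:3=>grp=3,rB=0  c:3=>tig=1,lo=1
L=3*4+1=13  i=0*2+1=1

13,1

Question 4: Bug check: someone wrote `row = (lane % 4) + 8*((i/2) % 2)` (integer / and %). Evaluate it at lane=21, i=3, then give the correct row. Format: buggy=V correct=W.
`(lane % 4) + 8*((i/2) % 2)`[21,3]→9
lane 21→21/4=5, 21 mod 4=1
i=3  r:5+8→13  c:2·1+1→3
row: 9 vs 13

buggy=9 correct=13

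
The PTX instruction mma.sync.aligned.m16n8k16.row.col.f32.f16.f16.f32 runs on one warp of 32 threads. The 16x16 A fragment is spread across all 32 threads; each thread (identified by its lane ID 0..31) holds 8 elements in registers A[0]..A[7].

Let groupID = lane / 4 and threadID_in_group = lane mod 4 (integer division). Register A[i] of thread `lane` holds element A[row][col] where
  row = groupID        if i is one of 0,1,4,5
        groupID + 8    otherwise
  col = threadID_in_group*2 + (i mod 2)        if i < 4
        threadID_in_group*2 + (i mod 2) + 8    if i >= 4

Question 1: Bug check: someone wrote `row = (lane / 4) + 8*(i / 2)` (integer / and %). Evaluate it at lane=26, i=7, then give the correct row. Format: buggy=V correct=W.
`(lane / 4) + 8*(i / 2)`[26,7]->30
26: gid=6,tid=2
[7] (6+8,2*2+1+8) = (14,13)
row: 30 vs 14

buggy=30 correct=14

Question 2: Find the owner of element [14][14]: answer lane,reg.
27,6

r: 14->gid=6,r8=1  c: 14->c8=1,tid=3,i&1=0
L=6*4+3=27  i=1*4+1*2+0=6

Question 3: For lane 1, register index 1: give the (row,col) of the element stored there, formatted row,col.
0,3

L=1->gid=1>>2=0, tid=1&3=1
[1]->row 0+0=0  col 1·2+1+0=3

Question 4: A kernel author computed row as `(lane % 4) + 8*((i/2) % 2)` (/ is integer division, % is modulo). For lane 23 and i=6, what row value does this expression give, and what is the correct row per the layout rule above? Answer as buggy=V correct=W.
buggy=11 correct=13

`(lane % 4) + 8*((i/2) % 2)`[23,6]=>11
lane 23: grp=5 (23/4), tig=3 (23%4)
i=6: r=5+8=13, c=3*2+0+8=14
row: 11 vs 13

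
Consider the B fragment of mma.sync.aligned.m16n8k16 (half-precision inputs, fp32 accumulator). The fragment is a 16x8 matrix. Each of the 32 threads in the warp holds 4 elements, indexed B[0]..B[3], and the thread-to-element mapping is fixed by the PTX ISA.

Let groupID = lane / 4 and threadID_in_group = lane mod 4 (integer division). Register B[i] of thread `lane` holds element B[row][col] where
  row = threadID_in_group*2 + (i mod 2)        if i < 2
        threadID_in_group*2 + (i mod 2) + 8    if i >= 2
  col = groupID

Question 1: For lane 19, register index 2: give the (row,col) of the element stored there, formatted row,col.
lane 19→19/4=4, 19 mod 4=3
i=2  r:2·3+0+8→14  c:4

14,4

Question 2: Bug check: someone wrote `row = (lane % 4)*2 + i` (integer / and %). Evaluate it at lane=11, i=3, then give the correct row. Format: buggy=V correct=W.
buggy=9 correct=15

`(lane % 4)*2 + i`[11,3]⇒9
L=11⇒gr=11>>2=2, th=11&3=3
[3]⇒row 3·2+1+8=15  col gr=2
row: 9 vs 15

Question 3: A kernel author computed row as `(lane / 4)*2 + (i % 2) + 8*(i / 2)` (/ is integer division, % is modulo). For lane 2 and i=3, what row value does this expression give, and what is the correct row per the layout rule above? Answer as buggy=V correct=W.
buggy=9 correct=13

`(lane / 4)*2 + (i % 2) + 8*(i / 2)`[2,3]=>9
L=2=>grp=2>>2=0, tig=2&3=2
[3]=>row 2·2+1+8=13  col grp=0
row: 9 vs 13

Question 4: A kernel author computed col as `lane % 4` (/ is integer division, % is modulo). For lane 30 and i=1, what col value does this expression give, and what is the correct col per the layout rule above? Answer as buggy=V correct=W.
buggy=2 correct=7

`lane % 4`[30,1]->2
30: g=7,t=2
[1] (2*2+1+0,7) = (5,7)
col: 2 vs 7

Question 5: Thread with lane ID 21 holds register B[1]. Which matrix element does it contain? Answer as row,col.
3,5

L=21=>grp=21>>2=5, tig=21&3=1
[1]=>row 1·2+1+0=3  col grp=5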